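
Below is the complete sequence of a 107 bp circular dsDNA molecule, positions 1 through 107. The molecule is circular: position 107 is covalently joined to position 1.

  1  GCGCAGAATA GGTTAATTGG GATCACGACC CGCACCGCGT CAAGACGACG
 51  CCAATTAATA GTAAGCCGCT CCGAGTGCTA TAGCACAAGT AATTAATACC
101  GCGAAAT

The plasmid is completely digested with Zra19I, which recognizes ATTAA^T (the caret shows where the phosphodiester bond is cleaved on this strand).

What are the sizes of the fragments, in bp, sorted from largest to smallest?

69, 38 bp

Zra19I sites (ATTAAT) start at positions 54, 92.
Zra19I cuts after base 5 of each site (before the last base), so after positions 58, 96.
Circular molecule, 2 cuts → 2 fragments:
  59–96 → 38 bp
  97–107 then 1–58 → 11 + 58 = 69 bp
Sorted largest to smallest: 69, 38 bp.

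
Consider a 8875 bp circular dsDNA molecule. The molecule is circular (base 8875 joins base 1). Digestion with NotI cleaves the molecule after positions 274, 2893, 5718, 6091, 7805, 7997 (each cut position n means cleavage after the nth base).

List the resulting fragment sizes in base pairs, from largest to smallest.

2825, 2619, 1714, 1152, 373, 192 bp

Circular molecule, 6 cuts → 6 fragments:
  2893 − 274 = 2619 bp
  5718 − 2893 = 2825 bp
  6091 − 5718 = 373 bp
  7805 − 6091 = 1714 bp
  7997 − 7805 = 192 bp
  wrap: 8875 − 7997 + 274 = 1152 bp
Sorted largest to smallest: 2825, 2619, 1714, 1152, 373, 192 bp.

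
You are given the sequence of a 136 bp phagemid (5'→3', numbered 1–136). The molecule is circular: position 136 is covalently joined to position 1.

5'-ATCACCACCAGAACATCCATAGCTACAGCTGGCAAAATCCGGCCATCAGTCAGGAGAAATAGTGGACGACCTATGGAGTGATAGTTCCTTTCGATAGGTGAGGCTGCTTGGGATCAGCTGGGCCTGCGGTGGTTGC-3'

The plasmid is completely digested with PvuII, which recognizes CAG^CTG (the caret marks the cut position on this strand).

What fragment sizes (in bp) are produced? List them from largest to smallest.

89, 47 bp

PvuII sites (CAGCTG) start at positions 26, 115.
PvuII cuts after base 3 of each site, so after positions 28, 117.
Circular molecule, 2 cuts → 2 fragments:
  29–117 → 89 bp
  118–136 then 1–28 → 19 + 28 = 47 bp
Sorted largest to smallest: 89, 47 bp.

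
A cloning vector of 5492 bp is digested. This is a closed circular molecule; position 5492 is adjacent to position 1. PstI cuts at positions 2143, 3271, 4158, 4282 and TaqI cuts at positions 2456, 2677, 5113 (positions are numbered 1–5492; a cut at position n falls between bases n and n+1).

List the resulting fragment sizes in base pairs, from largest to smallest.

2522, 887, 831, 594, 313, 221, 124 bp

Combined cut positions (sorted): 2143, 2456, 2677, 3271, 4158, 4282, 5113.
Circular molecule, 7 cuts → 7 fragments:
  2456 − 2143 = 313 bp
  2677 − 2456 = 221 bp
  3271 − 2677 = 594 bp
  4158 − 3271 = 887 bp
  4282 − 4158 = 124 bp
  5113 − 4282 = 831 bp
  wrap: 5492 − 5113 + 2143 = 2522 bp
Sorted largest to smallest: 2522, 887, 831, 594, 313, 221, 124 bp.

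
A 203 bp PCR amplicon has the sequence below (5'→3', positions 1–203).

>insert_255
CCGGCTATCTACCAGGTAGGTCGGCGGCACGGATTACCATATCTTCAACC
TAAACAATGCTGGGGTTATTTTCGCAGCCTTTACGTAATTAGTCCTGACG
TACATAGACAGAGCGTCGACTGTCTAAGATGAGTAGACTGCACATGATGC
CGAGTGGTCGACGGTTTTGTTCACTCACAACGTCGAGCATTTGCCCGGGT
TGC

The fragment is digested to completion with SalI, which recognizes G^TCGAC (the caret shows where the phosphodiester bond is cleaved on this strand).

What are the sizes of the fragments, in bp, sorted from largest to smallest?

SalI sites (GTCGAC) start at positions 115, 157.
SalI cuts after the first base of each site, so after positions 115, 157.
Linear molecule, 2 cuts → 3 fragments:
  1–115 → 115 bp
  116–157 → 42 bp
  158–203 → 46 bp
Sorted largest to smallest: 115, 46, 42 bp.

115, 46, 42 bp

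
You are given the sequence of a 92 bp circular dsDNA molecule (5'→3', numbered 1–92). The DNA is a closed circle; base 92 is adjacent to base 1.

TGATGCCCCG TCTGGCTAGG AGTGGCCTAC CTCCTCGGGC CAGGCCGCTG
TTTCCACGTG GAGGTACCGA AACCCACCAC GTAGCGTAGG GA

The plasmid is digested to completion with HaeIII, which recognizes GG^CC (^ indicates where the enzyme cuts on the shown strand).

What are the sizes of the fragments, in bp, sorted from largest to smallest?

HaeIII sites (GGCC) start at positions 24, 38, 43.
HaeIII cuts after base 2 of each site, so after positions 25, 39, 44.
Circular molecule, 3 cuts → 3 fragments:
  26–39 → 14 bp
  40–44 → 5 bp
  45–92 then 1–25 → 48 + 25 = 73 bp
Sorted largest to smallest: 73, 14, 5 bp.

73, 14, 5 bp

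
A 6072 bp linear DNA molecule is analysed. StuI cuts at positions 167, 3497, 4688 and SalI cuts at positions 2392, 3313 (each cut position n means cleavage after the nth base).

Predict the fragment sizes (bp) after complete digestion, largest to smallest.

2225, 1384, 1191, 921, 184, 167 bp

Combined cut positions (sorted): 167, 2392, 3313, 3497, 4688.
Linear molecule, 5 cuts → 6 fragments:
  167 − 0 = 167 bp
  2392 − 167 = 2225 bp
  3313 − 2392 = 921 bp
  3497 − 3313 = 184 bp
  4688 − 3497 = 1191 bp
  6072 − 4688 = 1384 bp
Sorted largest to smallest: 2225, 1384, 1191, 921, 184, 167 bp.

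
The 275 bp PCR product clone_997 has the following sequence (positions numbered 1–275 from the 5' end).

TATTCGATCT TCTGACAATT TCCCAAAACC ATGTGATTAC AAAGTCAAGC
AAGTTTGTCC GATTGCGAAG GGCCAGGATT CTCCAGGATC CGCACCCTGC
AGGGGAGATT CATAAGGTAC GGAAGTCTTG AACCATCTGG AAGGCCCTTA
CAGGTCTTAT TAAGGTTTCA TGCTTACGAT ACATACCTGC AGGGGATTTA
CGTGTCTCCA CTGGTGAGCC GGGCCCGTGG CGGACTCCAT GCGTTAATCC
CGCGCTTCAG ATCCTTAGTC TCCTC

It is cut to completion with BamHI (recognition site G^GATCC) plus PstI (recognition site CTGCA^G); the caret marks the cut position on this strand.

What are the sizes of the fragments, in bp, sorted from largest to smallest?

The BamHI site (GGATCC) starts at position 86.
BamHI cuts after the first base of each site, so after position 86.
PstI sites (CTGCAG) start at positions 97, 187.
PstI cuts after base 5 of each site (before the last base), so after positions 101, 191.
Combined cut positions: 86, 101, 191.
Linear molecule, 3 cuts → 4 fragments:
  1–86 → 86 bp
  87–101 → 15 bp
  102–191 → 90 bp
  192–275 → 84 bp
Sorted largest to smallest: 90, 86, 84, 15 bp.

90, 86, 84, 15 bp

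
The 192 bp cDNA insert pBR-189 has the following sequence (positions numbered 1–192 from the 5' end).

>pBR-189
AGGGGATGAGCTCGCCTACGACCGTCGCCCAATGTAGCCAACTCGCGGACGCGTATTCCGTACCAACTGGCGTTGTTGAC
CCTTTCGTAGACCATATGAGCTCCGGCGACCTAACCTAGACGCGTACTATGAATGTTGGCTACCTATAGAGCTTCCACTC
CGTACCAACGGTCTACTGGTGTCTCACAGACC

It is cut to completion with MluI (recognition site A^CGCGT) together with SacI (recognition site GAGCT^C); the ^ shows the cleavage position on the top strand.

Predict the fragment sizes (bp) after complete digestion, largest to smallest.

MluI sites (ACGCGT) start at positions 49, 120.
MluI cuts after the first base of each site, so after positions 49, 120.
SacI sites (GAGCTC) start at positions 8, 98.
SacI cuts after base 5 of each site (before the last base), so after positions 12, 102.
Combined cut positions: 12, 49, 102, 120.
Linear molecule, 4 cuts → 5 fragments:
  1–12 → 12 bp
  13–49 → 37 bp
  50–102 → 53 bp
  103–120 → 18 bp
  121–192 → 72 bp
Sorted largest to smallest: 72, 53, 37, 18, 12 bp.

72, 53, 37, 18, 12 bp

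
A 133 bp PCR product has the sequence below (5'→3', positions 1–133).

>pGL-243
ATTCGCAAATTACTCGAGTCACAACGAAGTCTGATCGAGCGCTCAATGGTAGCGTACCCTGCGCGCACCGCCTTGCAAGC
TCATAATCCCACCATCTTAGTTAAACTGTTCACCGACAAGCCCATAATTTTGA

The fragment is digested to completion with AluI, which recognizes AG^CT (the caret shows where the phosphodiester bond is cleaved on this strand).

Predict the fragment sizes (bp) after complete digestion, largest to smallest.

79, 54 bp

The AluI site (AGCT) starts at position 78.
AluI cuts after base 2 of each site, so after position 79.
Linear molecule, 1 cut → 2 fragments:
  1–79 → 79 bp
  80–133 → 54 bp
Sorted largest to smallest: 79, 54 bp.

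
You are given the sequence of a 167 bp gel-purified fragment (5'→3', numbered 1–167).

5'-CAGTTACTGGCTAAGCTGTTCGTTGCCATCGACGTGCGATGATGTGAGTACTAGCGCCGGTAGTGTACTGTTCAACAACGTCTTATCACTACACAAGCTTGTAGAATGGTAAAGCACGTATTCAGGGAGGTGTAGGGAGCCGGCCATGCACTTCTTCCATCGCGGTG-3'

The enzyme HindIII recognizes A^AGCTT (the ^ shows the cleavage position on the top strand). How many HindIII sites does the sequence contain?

1

AAGCTT occurs starting at position 95.
HindIII cuts at 1 site.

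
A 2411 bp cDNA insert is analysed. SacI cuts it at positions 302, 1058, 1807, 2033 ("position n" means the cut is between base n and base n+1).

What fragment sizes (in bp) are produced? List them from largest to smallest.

756, 749, 378, 302, 226 bp

Linear molecule, 4 cuts → 5 fragments:
  302 − 0 = 302 bp
  1058 − 302 = 756 bp
  1807 − 1058 = 749 bp
  2033 − 1807 = 226 bp
  2411 − 2033 = 378 bp
Sorted largest to smallest: 756, 749, 378, 302, 226 bp.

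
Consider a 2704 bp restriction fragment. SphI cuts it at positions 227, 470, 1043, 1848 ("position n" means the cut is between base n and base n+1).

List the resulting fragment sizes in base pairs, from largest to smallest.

856, 805, 573, 243, 227 bp

Linear molecule, 4 cuts → 5 fragments:
  227 − 0 = 227 bp
  470 − 227 = 243 bp
  1043 − 470 = 573 bp
  1848 − 1043 = 805 bp
  2704 − 1848 = 856 bp
Sorted largest to smallest: 856, 805, 573, 243, 227 bp.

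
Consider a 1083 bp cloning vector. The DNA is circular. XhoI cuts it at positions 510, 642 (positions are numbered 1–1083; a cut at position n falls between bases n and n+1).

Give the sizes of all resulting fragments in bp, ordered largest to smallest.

951, 132 bp

Circular molecule, 2 cuts → 2 fragments:
  642 − 510 = 132 bp
  wrap: 1083 − 642 + 510 = 951 bp
Sorted largest to smallest: 951, 132 bp.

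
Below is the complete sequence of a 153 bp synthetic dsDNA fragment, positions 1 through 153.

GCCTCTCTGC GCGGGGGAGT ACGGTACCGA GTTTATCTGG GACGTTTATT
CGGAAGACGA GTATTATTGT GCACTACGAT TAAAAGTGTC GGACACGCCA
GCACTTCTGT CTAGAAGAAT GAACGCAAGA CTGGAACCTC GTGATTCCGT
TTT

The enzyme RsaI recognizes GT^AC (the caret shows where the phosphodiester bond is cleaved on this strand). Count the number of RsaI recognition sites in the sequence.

2

GTAC occurs starting at positions 19, 24.
RsaI cuts at 2 sites.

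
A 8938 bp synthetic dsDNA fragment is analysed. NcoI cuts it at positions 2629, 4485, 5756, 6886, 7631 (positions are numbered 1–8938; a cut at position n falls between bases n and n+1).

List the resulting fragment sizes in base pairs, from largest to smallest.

2629, 1856, 1307, 1271, 1130, 745 bp

Linear molecule, 5 cuts → 6 fragments:
  2629 − 0 = 2629 bp
  4485 − 2629 = 1856 bp
  5756 − 4485 = 1271 bp
  6886 − 5756 = 1130 bp
  7631 − 6886 = 745 bp
  8938 − 7631 = 1307 bp
Sorted largest to smallest: 2629, 1856, 1307, 1271, 1130, 745 bp.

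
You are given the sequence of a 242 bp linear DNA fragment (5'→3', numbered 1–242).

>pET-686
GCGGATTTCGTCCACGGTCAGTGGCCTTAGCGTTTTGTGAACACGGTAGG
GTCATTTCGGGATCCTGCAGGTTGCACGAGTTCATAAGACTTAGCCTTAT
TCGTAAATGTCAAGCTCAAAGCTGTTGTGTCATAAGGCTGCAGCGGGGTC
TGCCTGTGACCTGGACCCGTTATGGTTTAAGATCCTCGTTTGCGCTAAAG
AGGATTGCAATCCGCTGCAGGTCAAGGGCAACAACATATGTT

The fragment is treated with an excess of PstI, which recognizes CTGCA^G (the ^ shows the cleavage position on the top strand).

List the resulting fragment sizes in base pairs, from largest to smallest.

77, 73, 69, 23 bp

PstI sites (CTGCAG) start at positions 65, 138, 215.
PstI cuts after base 5 of each site (before the last base), so after positions 69, 142, 219.
Linear molecule, 3 cuts → 4 fragments:
  1–69 → 69 bp
  70–142 → 73 bp
  143–219 → 77 bp
  220–242 → 23 bp
Sorted largest to smallest: 77, 73, 69, 23 bp.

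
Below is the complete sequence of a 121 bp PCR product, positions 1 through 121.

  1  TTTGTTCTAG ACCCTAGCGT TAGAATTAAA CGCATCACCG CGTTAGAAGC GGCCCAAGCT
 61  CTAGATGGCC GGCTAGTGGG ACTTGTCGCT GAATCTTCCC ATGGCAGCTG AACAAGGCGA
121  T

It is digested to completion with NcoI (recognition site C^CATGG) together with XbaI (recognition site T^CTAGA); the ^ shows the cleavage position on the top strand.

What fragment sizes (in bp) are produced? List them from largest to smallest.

The NcoI site (CCATGG) starts at position 99.
NcoI cuts after the first base of each site, so after position 99.
XbaI sites (TCTAGA) start at positions 6, 60.
XbaI cuts after the first base of each site, so after positions 6, 60.
Combined cut positions: 6, 60, 99.
Linear molecule, 3 cuts → 4 fragments:
  1–6 → 6 bp
  7–60 → 54 bp
  61–99 → 39 bp
  100–121 → 22 bp
Sorted largest to smallest: 54, 39, 22, 6 bp.

54, 39, 22, 6 bp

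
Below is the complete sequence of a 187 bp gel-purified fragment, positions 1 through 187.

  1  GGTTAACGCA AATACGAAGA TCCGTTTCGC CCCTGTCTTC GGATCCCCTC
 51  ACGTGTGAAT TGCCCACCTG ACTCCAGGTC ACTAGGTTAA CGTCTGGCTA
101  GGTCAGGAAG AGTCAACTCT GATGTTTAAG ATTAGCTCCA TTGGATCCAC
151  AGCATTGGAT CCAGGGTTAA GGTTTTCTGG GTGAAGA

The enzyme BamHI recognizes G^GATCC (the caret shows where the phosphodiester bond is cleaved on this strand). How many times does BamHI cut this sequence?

3

GGATCC occurs starting at positions 41, 143, 157.
BamHI cuts at 3 sites.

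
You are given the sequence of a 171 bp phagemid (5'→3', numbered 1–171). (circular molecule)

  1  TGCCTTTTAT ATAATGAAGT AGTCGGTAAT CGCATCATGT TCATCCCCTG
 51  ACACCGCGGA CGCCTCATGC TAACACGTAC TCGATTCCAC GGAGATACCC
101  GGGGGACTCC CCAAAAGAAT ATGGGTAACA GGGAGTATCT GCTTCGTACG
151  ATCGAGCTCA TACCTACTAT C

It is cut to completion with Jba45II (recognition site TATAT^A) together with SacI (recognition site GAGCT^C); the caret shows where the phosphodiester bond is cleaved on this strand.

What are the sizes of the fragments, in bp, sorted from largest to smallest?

The Jba45II site (TATATA) starts at position 8.
Jba45II cuts after base 5 of each site (before the last base), so after position 12.
The SacI site (GAGCTC) starts at position 154.
SacI cuts after base 5 of each site (before the last base), so after position 158.
Combined cut positions: 12, 158.
Circular molecule, 2 cuts → 2 fragments:
  13–158 → 146 bp
  159–171 then 1–12 → 13 + 12 = 25 bp
Sorted largest to smallest: 146, 25 bp.

146, 25 bp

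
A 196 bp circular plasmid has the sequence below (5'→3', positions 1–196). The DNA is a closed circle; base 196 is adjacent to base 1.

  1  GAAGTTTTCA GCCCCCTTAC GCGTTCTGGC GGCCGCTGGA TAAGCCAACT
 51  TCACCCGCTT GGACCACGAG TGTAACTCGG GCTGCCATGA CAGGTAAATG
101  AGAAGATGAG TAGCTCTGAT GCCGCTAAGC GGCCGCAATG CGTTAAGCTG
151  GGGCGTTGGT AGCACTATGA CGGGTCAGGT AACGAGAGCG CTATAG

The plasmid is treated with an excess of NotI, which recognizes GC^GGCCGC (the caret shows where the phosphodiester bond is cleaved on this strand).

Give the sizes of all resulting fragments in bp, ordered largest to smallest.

NotI sites (GCGGCCGC) start at positions 29, 129.
NotI cuts after base 2 of each site, so after positions 30, 130.
Circular molecule, 2 cuts → 2 fragments:
  31–130 → 100 bp
  131–196 then 1–30 → 66 + 30 = 96 bp
Sorted largest to smallest: 100, 96 bp.

100, 96 bp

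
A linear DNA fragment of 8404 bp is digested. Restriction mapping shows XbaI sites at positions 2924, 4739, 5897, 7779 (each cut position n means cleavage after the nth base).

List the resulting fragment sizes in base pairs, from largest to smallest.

2924, 1882, 1815, 1158, 625 bp

Linear molecule, 4 cuts → 5 fragments:
  2924 − 0 = 2924 bp
  4739 − 2924 = 1815 bp
  5897 − 4739 = 1158 bp
  7779 − 5897 = 1882 bp
  8404 − 7779 = 625 bp
Sorted largest to smallest: 2924, 1882, 1815, 1158, 625 bp.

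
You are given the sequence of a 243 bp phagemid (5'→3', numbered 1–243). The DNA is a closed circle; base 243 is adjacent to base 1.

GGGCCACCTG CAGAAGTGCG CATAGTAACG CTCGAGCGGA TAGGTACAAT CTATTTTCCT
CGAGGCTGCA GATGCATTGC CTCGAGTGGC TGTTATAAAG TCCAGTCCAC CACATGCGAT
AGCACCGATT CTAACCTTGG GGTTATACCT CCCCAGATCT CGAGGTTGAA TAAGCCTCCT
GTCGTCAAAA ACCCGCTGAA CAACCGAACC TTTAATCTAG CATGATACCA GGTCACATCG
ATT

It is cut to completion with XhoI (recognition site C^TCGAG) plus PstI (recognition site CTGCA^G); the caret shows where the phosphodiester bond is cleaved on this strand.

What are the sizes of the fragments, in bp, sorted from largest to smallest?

XhoI sites (CTCGAG) start at positions 31, 59, 81, 159.
XhoI cuts after the first base of each site, so after positions 31, 59, 81, 159.
PstI sites (CTGCAG) start at positions 8, 66.
PstI cuts after base 5 of each site (before the last base), so after positions 12, 70.
Combined cut positions: 12, 31, 59, 70, 81, 159.
Circular molecule, 6 cuts → 6 fragments:
  13–31 → 19 bp
  32–59 → 28 bp
  60–70 → 11 bp
  71–81 → 11 bp
  82–159 → 78 bp
  160–243 then 1–12 → 84 + 12 = 96 bp
Sorted largest to smallest: 96, 78, 28, 19, 11, 11 bp.

96, 78, 28, 19, 11, 11 bp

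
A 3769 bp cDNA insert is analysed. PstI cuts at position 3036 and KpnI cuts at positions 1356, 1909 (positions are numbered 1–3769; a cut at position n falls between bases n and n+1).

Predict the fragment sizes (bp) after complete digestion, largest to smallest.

Combined cut positions (sorted): 1356, 1909, 3036.
Linear molecule, 3 cuts → 4 fragments:
  1356 − 0 = 1356 bp
  1909 − 1356 = 553 bp
  3036 − 1909 = 1127 bp
  3769 − 3036 = 733 bp
Sorted largest to smallest: 1356, 1127, 733, 553 bp.

1356, 1127, 733, 553 bp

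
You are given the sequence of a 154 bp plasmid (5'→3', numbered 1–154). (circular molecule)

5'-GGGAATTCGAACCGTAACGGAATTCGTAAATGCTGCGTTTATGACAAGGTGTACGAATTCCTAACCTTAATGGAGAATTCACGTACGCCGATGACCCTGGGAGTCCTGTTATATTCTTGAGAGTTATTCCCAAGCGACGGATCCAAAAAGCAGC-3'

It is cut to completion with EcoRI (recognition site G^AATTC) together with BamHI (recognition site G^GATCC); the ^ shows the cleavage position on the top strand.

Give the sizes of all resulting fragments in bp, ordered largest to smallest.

64, 35, 20, 18, 17 bp

EcoRI sites (GAATTC) start at positions 3, 20, 55, 75.
EcoRI cuts after the first base of each site, so after positions 3, 20, 55, 75.
The BamHI site (GGATCC) starts at position 139.
BamHI cuts after the first base of each site, so after position 139.
Combined cut positions: 3, 20, 55, 75, 139.
Circular molecule, 5 cuts → 5 fragments:
  4–20 → 17 bp
  21–55 → 35 bp
  56–75 → 20 bp
  76–139 → 64 bp
  140–154 then 1–3 → 15 + 3 = 18 bp
Sorted largest to smallest: 64, 35, 20, 18, 17 bp.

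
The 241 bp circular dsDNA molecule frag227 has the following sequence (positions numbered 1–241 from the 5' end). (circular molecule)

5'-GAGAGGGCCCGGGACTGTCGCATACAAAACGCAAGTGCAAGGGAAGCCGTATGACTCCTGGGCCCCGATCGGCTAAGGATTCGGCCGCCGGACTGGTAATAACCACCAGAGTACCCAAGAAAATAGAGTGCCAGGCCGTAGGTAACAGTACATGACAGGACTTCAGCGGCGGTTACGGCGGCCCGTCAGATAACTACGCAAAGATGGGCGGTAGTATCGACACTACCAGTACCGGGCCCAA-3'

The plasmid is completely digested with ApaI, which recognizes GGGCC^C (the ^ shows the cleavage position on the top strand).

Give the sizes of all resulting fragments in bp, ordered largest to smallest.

174, 55, 12 bp

ApaI sites (GGGCCC) start at positions 5, 60, 234.
ApaI cuts after base 5 of each site (before the last base), so after positions 9, 64, 238.
Circular molecule, 3 cuts → 3 fragments:
  10–64 → 55 bp
  65–238 → 174 bp
  239–241 then 1–9 → 3 + 9 = 12 bp
Sorted largest to smallest: 174, 55, 12 bp.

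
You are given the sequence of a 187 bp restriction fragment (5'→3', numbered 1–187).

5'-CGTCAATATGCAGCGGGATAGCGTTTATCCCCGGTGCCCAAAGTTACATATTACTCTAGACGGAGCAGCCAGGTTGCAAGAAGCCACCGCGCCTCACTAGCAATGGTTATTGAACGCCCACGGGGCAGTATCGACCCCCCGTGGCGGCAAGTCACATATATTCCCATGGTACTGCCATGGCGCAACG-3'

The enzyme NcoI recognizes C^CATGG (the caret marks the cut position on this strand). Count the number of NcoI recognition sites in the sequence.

CCATGG occurs starting at positions 164, 175.
NcoI cuts at 2 sites.

2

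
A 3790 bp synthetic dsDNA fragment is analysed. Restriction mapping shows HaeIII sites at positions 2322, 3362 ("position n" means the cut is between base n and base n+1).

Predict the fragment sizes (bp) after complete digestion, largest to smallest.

Linear molecule, 2 cuts → 3 fragments:
  2322 − 0 = 2322 bp
  3362 − 2322 = 1040 bp
  3790 − 3362 = 428 bp
Sorted largest to smallest: 2322, 1040, 428 bp.

2322, 1040, 428 bp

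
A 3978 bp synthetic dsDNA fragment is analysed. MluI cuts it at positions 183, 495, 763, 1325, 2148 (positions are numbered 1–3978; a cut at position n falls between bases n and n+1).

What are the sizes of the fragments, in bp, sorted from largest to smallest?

1830, 823, 562, 312, 268, 183 bp

Linear molecule, 5 cuts → 6 fragments:
  183 − 0 = 183 bp
  495 − 183 = 312 bp
  763 − 495 = 268 bp
  1325 − 763 = 562 bp
  2148 − 1325 = 823 bp
  3978 − 2148 = 1830 bp
Sorted largest to smallest: 1830, 823, 562, 312, 268, 183 bp.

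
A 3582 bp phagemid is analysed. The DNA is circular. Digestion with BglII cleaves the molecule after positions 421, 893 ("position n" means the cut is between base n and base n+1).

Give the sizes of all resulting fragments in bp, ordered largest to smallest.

3110, 472 bp

Circular molecule, 2 cuts → 2 fragments:
  893 − 421 = 472 bp
  wrap: 3582 − 893 + 421 = 3110 bp
Sorted largest to smallest: 3110, 472 bp.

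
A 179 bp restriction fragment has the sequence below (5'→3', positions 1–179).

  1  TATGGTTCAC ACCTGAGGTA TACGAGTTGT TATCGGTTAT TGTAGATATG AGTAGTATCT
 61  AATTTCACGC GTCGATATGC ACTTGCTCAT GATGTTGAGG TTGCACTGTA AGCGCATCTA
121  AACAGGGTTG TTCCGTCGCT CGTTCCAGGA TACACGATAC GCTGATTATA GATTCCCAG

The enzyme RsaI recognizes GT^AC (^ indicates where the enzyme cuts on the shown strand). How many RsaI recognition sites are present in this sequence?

0

No occurrence of GTAC is present in the sequence.
RsaI does not cut: 0 sites.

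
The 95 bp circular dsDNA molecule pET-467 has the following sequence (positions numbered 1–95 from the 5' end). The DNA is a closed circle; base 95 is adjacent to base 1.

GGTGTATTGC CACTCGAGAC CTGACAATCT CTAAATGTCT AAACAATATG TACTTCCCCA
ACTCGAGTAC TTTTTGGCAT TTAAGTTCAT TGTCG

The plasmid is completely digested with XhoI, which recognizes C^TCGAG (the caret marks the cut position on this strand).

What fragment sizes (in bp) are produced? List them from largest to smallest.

49, 46 bp

XhoI sites (CTCGAG) start at positions 13, 62.
XhoI cuts after the first base of each site, so after positions 13, 62.
Circular molecule, 2 cuts → 2 fragments:
  14–62 → 49 bp
  63–95 then 1–13 → 33 + 13 = 46 bp
Sorted largest to smallest: 49, 46 bp.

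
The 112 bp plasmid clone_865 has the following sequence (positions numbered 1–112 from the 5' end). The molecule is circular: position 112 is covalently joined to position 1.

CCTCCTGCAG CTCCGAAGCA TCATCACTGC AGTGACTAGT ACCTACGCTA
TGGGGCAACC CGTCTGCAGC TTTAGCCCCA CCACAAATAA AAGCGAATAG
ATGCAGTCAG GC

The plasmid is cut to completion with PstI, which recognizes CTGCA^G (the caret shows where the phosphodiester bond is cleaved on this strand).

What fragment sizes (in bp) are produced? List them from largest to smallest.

53, 37, 22 bp

PstI sites (CTGCAG) start at positions 5, 27, 64.
PstI cuts after base 5 of each site (before the last base), so after positions 9, 31, 68.
Circular molecule, 3 cuts → 3 fragments:
  10–31 → 22 bp
  32–68 → 37 bp
  69–112 then 1–9 → 44 + 9 = 53 bp
Sorted largest to smallest: 53, 37, 22 bp.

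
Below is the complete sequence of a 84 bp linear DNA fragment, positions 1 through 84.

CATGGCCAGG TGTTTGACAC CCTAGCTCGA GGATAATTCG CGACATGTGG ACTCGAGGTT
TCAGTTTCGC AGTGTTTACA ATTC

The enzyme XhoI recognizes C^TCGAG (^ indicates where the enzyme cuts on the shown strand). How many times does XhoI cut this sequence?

CTCGAG occurs starting at positions 26, 52.
XhoI cuts at 2 sites.

2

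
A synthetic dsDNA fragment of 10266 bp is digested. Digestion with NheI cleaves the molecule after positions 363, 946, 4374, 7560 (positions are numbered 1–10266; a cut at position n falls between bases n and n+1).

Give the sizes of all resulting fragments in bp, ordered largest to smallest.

3428, 3186, 2706, 583, 363 bp

Linear molecule, 4 cuts → 5 fragments:
  363 − 0 = 363 bp
  946 − 363 = 583 bp
  4374 − 946 = 3428 bp
  7560 − 4374 = 3186 bp
  10266 − 7560 = 2706 bp
Sorted largest to smallest: 3428, 3186, 2706, 583, 363 bp.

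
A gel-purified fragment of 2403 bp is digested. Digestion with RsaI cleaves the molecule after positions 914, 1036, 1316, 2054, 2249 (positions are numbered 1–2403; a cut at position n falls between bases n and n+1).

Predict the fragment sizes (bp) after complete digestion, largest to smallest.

Linear molecule, 5 cuts → 6 fragments:
  914 − 0 = 914 bp
  1036 − 914 = 122 bp
  1316 − 1036 = 280 bp
  2054 − 1316 = 738 bp
  2249 − 2054 = 195 bp
  2403 − 2249 = 154 bp
Sorted largest to smallest: 914, 738, 280, 195, 154, 122 bp.

914, 738, 280, 195, 154, 122 bp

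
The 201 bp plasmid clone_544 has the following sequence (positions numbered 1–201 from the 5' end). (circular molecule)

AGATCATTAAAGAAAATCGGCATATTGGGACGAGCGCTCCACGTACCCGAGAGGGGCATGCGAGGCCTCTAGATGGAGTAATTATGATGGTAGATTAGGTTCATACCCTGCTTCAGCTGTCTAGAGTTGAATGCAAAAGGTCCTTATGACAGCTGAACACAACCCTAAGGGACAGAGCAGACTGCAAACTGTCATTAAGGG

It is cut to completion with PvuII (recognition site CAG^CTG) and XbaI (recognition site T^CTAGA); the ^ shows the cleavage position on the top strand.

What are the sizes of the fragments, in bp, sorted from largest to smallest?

117, 48, 32, 4 bp

PvuII sites (CAGCTG) start at positions 114, 150.
PvuII cuts after base 3 of each site, so after positions 116, 152.
XbaI sites (TCTAGA) start at positions 68, 120.
XbaI cuts after the first base of each site, so after positions 68, 120.
Combined cut positions: 68, 116, 120, 152.
Circular molecule, 4 cuts → 4 fragments:
  69–116 → 48 bp
  117–120 → 4 bp
  121–152 → 32 bp
  153–201 then 1–68 → 49 + 68 = 117 bp
Sorted largest to smallest: 117, 48, 32, 4 bp.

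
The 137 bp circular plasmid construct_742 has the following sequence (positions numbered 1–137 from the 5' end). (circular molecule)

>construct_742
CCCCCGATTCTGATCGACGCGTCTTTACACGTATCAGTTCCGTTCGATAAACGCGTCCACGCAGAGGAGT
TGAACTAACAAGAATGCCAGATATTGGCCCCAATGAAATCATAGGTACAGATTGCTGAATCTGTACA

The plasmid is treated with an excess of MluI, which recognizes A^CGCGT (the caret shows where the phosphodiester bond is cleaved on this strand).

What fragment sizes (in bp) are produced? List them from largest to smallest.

MluI sites (ACGCGT) start at positions 17, 51.
MluI cuts after the first base of each site, so after positions 17, 51.
Circular molecule, 2 cuts → 2 fragments:
  18–51 → 34 bp
  52–137 then 1–17 → 86 + 17 = 103 bp
Sorted largest to smallest: 103, 34 bp.

103, 34 bp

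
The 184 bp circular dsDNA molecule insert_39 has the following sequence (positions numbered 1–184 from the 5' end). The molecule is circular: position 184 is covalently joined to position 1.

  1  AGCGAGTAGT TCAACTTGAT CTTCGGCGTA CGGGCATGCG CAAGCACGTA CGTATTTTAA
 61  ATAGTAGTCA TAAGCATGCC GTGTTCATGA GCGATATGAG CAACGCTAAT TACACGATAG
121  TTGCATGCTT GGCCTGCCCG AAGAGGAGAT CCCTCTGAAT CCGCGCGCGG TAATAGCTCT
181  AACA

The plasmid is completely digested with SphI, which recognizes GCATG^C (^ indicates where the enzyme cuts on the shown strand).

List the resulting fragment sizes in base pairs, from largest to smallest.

95, 49, 40 bp

SphI sites (GCATGC) start at positions 34, 74, 123.
SphI cuts after base 5 of each site (before the last base), so after positions 38, 78, 127.
Circular molecule, 3 cuts → 3 fragments:
  39–78 → 40 bp
  79–127 → 49 bp
  128–184 then 1–38 → 57 + 38 = 95 bp
Sorted largest to smallest: 95, 49, 40 bp.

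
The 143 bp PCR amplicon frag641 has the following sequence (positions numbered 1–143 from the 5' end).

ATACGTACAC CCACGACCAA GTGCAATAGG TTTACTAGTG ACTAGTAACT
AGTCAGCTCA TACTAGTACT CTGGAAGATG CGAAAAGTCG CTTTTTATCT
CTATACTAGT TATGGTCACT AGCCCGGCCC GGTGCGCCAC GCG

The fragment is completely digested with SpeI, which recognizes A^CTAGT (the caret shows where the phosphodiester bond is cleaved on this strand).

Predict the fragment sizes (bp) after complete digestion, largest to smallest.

43, 38, 34, 14, 7, 7 bp

SpeI sites (ACTAGT) start at positions 34, 41, 48, 62, 105.
SpeI cuts after the first base of each site, so after positions 34, 41, 48, 62, 105.
Linear molecule, 5 cuts → 6 fragments:
  1–34 → 34 bp
  35–41 → 7 bp
  42–48 → 7 bp
  49–62 → 14 bp
  63–105 → 43 bp
  106–143 → 38 bp
Sorted largest to smallest: 43, 38, 34, 14, 7, 7 bp.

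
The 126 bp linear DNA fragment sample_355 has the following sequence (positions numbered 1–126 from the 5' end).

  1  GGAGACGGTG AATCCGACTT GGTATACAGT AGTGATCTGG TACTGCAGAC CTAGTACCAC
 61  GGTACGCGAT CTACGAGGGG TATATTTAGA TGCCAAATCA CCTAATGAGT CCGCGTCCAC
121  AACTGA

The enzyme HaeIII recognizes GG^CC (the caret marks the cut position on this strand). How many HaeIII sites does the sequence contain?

0

No occurrence of GGCC is present in the sequence.
HaeIII does not cut: 0 sites.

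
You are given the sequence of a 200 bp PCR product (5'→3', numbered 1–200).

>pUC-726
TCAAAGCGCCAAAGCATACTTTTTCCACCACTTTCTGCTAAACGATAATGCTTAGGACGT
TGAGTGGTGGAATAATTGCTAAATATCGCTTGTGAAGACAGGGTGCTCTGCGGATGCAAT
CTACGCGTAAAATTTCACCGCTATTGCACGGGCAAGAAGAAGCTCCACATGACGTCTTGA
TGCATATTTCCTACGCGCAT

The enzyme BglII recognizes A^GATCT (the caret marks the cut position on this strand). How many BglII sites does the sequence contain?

No occurrence of AGATCT is present in the sequence.
BglII does not cut: 0 sites.

0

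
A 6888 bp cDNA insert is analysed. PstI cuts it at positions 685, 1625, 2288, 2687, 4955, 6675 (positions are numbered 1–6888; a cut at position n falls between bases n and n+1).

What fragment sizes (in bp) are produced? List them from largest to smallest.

Linear molecule, 6 cuts → 7 fragments:
  685 − 0 = 685 bp
  1625 − 685 = 940 bp
  2288 − 1625 = 663 bp
  2687 − 2288 = 399 bp
  4955 − 2687 = 2268 bp
  6675 − 4955 = 1720 bp
  6888 − 6675 = 213 bp
Sorted largest to smallest: 2268, 1720, 940, 685, 663, 399, 213 bp.

2268, 1720, 940, 685, 663, 399, 213 bp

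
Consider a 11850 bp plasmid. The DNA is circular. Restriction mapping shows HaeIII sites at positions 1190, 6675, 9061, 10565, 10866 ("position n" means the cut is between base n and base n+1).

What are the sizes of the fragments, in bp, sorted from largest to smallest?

5485, 2386, 2174, 1504, 301 bp

Circular molecule, 5 cuts → 5 fragments:
  6675 − 1190 = 5485 bp
  9061 − 6675 = 2386 bp
  10565 − 9061 = 1504 bp
  10866 − 10565 = 301 bp
  wrap: 11850 − 10866 + 1190 = 2174 bp
Sorted largest to smallest: 5485, 2386, 2174, 1504, 301 bp.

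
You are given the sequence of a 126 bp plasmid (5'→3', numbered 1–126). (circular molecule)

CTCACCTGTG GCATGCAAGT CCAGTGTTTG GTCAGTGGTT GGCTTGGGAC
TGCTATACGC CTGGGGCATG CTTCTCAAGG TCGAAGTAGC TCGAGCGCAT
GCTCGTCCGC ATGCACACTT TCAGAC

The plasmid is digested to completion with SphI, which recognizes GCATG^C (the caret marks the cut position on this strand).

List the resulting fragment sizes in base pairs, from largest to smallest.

55, 31, 28, 12 bp

SphI sites (GCATGC) start at positions 11, 66, 97, 109.
SphI cuts after base 5 of each site (before the last base), so after positions 15, 70, 101, 113.
Circular molecule, 4 cuts → 4 fragments:
  16–70 → 55 bp
  71–101 → 31 bp
  102–113 → 12 bp
  114–126 then 1–15 → 13 + 15 = 28 bp
Sorted largest to smallest: 55, 31, 28, 12 bp.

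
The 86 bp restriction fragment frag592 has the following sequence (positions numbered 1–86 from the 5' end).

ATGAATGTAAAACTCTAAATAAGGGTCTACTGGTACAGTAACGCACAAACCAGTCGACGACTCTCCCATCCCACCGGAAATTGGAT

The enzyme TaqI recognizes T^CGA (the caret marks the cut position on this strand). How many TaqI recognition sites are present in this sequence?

TCGA occurs starting at position 54.
TaqI cuts at 1 site.

1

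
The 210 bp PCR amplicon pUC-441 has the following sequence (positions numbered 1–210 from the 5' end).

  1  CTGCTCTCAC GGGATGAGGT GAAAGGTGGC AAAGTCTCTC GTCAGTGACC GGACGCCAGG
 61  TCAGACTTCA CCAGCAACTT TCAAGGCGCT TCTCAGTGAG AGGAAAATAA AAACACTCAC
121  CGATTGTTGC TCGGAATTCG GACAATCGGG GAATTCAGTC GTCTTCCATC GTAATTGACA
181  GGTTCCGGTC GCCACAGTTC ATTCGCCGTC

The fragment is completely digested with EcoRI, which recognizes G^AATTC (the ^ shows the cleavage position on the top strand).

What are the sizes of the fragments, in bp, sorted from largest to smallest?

EcoRI sites (GAATTC) start at positions 134, 151.
EcoRI cuts after the first base of each site, so after positions 134, 151.
Linear molecule, 2 cuts → 3 fragments:
  1–134 → 134 bp
  135–151 → 17 bp
  152–210 → 59 bp
Sorted largest to smallest: 134, 59, 17 bp.

134, 59, 17 bp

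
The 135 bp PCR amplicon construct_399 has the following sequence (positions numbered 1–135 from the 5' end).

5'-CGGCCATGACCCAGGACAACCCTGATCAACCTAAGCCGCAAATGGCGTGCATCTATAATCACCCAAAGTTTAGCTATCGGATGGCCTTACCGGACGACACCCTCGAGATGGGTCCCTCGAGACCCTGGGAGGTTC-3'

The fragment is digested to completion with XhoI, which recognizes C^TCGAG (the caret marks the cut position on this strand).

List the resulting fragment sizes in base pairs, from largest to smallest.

102, 19, 14 bp

XhoI sites (CTCGAG) start at positions 102, 116.
XhoI cuts after the first base of each site, so after positions 102, 116.
Linear molecule, 2 cuts → 3 fragments:
  1–102 → 102 bp
  103–116 → 14 bp
  117–135 → 19 bp
Sorted largest to smallest: 102, 19, 14 bp.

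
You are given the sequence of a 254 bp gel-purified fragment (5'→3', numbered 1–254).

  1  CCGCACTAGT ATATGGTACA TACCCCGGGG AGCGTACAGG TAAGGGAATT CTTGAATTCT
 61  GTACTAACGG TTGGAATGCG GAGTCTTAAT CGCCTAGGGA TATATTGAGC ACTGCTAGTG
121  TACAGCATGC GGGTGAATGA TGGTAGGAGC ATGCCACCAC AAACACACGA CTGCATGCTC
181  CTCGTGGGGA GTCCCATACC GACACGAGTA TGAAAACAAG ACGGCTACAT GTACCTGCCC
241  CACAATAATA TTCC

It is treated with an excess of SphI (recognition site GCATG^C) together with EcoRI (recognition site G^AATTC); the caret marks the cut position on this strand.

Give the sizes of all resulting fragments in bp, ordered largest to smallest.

SphI sites (GCATGC) start at positions 125, 149, 173.
SphI cuts after base 5 of each site (before the last base), so after positions 129, 153, 177.
EcoRI sites (GAATTC) start at positions 46, 54.
EcoRI cuts after the first base of each site, so after positions 46, 54.
Combined cut positions: 46, 54, 129, 153, 177.
Linear molecule, 5 cuts → 6 fragments:
  1–46 → 46 bp
  47–54 → 8 bp
  55–129 → 75 bp
  130–153 → 24 bp
  154–177 → 24 bp
  178–254 → 77 bp
Sorted largest to smallest: 77, 75, 46, 24, 24, 8 bp.

77, 75, 46, 24, 24, 8 bp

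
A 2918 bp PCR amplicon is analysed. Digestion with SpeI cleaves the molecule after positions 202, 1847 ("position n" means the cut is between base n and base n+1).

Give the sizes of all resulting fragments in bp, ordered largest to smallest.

Linear molecule, 2 cuts → 3 fragments:
  202 − 0 = 202 bp
  1847 − 202 = 1645 bp
  2918 − 1847 = 1071 bp
Sorted largest to smallest: 1645, 1071, 202 bp.

1645, 1071, 202 bp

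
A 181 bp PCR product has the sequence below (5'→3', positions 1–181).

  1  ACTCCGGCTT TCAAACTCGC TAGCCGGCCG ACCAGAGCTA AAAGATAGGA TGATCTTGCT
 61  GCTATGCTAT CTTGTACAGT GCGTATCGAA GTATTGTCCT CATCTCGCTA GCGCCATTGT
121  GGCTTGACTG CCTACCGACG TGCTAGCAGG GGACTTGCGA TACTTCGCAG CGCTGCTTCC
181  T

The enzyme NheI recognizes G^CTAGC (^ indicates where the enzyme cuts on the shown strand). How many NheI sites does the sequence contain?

GCTAGC occurs starting at positions 19, 107, 142.
NheI cuts at 3 sites.

3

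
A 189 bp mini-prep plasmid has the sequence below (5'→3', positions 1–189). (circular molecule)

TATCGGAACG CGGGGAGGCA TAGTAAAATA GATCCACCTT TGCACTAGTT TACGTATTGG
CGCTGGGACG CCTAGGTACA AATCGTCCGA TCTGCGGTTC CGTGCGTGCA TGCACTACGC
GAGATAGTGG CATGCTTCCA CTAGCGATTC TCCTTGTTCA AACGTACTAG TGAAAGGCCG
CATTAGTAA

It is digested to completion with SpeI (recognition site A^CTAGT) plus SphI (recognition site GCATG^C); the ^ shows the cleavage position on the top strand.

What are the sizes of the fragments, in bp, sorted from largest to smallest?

68, 67, 32, 22 bp

SpeI sites (ACTAGT) start at positions 44, 166.
SpeI cuts after the first base of each site, so after positions 44, 166.
SphI sites (GCATGC) start at positions 108, 130.
SphI cuts after base 5 of each site (before the last base), so after positions 112, 134.
Combined cut positions: 44, 112, 134, 166.
Circular molecule, 4 cuts → 4 fragments:
  45–112 → 68 bp
  113–134 → 22 bp
  135–166 → 32 bp
  167–189 then 1–44 → 23 + 44 = 67 bp
Sorted largest to smallest: 68, 67, 32, 22 bp.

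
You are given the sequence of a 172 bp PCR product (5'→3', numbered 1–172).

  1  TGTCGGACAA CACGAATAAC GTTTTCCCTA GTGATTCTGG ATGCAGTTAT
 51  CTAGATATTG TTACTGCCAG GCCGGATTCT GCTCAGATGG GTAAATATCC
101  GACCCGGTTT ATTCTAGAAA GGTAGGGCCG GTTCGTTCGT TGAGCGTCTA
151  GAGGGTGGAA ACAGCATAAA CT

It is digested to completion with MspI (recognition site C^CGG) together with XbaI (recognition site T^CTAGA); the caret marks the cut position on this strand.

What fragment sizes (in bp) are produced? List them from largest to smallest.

50, 32, 25, 22, 19, 15, 9 bp

MspI sites (CCGG) start at positions 72, 104, 128.
MspI cuts after the first base of each site, so after positions 72, 104, 128.
XbaI sites (TCTAGA) start at positions 50, 113, 147.
XbaI cuts after the first base of each site, so after positions 50, 113, 147.
Combined cut positions: 50, 72, 104, 113, 128, 147.
Linear molecule, 6 cuts → 7 fragments:
  1–50 → 50 bp
  51–72 → 22 bp
  73–104 → 32 bp
  105–113 → 9 bp
  114–128 → 15 bp
  129–147 → 19 bp
  148–172 → 25 bp
Sorted largest to smallest: 50, 32, 25, 22, 19, 15, 9 bp.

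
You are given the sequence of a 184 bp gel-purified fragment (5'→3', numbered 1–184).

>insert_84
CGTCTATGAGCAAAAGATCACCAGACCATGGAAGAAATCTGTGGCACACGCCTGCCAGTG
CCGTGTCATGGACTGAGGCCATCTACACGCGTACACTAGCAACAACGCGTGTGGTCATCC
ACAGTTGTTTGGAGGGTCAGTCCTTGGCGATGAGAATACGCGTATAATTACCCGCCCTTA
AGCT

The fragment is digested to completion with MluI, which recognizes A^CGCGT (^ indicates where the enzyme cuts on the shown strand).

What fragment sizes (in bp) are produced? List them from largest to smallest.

87, 53, 26, 18 bp

MluI sites (ACGCGT) start at positions 87, 105, 158.
MluI cuts after the first base of each site, so after positions 87, 105, 158.
Linear molecule, 3 cuts → 4 fragments:
  1–87 → 87 bp
  88–105 → 18 bp
  106–158 → 53 bp
  159–184 → 26 bp
Sorted largest to smallest: 87, 53, 26, 18 bp.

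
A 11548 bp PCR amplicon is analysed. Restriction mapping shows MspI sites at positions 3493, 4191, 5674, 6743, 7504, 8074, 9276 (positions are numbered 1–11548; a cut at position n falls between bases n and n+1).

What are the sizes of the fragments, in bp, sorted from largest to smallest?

3493, 2272, 1483, 1202, 1069, 761, 698, 570 bp

Linear molecule, 7 cuts → 8 fragments:
  3493 − 0 = 3493 bp
  4191 − 3493 = 698 bp
  5674 − 4191 = 1483 bp
  6743 − 5674 = 1069 bp
  7504 − 6743 = 761 bp
  8074 − 7504 = 570 bp
  9276 − 8074 = 1202 bp
  11548 − 9276 = 2272 bp
Sorted largest to smallest: 3493, 2272, 1483, 1202, 1069, 761, 698, 570 bp.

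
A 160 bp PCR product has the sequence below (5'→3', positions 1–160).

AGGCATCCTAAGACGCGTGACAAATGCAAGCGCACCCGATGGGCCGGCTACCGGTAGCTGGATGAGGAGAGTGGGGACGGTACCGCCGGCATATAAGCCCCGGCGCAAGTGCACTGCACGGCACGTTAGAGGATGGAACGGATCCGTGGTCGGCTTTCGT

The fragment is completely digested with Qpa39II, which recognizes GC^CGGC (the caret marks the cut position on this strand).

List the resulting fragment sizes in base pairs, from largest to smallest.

Qpa39II sites (GCCGGC) start at positions 43, 85.
Qpa39II cuts after base 2 of each site, so after positions 44, 86.
Linear molecule, 2 cuts → 3 fragments:
  1–44 → 44 bp
  45–86 → 42 bp
  87–160 → 74 bp
Sorted largest to smallest: 74, 44, 42 bp.

74, 44, 42 bp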